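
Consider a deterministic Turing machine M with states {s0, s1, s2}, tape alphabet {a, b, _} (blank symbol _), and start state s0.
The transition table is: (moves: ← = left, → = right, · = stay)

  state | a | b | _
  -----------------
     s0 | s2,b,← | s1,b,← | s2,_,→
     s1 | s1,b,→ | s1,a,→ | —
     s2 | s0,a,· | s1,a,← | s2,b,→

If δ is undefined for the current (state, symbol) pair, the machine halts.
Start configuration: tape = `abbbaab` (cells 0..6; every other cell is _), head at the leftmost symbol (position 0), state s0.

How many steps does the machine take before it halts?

state=s0 head=0 tape=_[a]bbbaab_   (s0,a)→(s2,b,←)
state=s2 head=-1 tape=[_]bbbbaab_   (s2,_)→(s2,b,→)
state=s2 head=0 tape=b[b]bbbaab_   (s2,b)→(s1,a,←)
state=s1 head=-1 tape=[b]abbbaab_   (s1,b)→(s1,a,→)
state=s1 head=0 tape=a[a]bbbaab_   (s1,a)→(s1,b,→)
state=s1 head=1 tape=ab[b]bbaab_   (s1,b)→(s1,a,→)
state=s1 head=2 tape=aba[b]baab_   (s1,b)→(s1,a,→)
state=s1 head=3 tape=abaa[b]aab_   (s1,b)→(s1,a,→)
state=s1 head=4 tape=abaaa[a]ab_   (s1,a)→(s1,b,→)
state=s1 head=5 tape=abaaab[a]b_   (s1,a)→(s1,b,→)
state=s1 head=6 tape=abaaabb[b]_   (s1,b)→(s1,a,→)
state=s1 head=7 tape=abaaabba[_]
M halts after 11 transitions.

11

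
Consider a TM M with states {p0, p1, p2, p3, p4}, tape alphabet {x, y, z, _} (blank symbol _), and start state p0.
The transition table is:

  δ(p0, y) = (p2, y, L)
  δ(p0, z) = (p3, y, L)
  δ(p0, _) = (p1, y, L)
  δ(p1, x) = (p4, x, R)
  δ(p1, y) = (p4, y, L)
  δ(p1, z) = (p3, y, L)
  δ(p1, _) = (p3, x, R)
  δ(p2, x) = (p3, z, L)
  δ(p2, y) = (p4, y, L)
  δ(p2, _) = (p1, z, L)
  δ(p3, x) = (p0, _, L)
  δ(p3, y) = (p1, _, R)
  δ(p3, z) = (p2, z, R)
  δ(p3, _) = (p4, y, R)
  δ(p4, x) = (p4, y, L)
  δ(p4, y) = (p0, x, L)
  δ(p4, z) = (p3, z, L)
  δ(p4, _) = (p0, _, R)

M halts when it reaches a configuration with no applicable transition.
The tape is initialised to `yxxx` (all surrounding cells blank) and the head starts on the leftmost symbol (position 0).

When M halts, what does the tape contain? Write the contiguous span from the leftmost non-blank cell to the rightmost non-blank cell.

xx_zyxxx

state=p0 head=0 tape=____[y]xxx   (p0,y)→(p2,y,L)
state=p2 head=-1 tape=___[_]yxxx   (p2,_)→(p1,z,L)
state=p1 head=-2 tape=__[_]zyxxx   (p1,_)→(p3,x,R)
state=p3 head=-1 tape=__x[z]yxxx   (p3,z)→(p2,z,R)
state=p2 head=0 tape=__xz[y]xxx   (p2,y)→(p4,y,L)
state=p4 head=-1 tape=__x[z]yxxx   (p4,z)→(p3,z,L)
state=p3 head=-2 tape=__[x]zyxxx   (p3,x)→(p0,_,L)
state=p0 head=-3 tape=_[_]_zyxxx   (p0,_)→(p1,y,L)
state=p1 head=-4 tape=[_]y_zyxxx   (p1,_)→(p3,x,R)
state=p3 head=-3 tape=x[y]_zyxxx   (p3,y)→(p1,_,R)
state=p1 head=-2 tape=x_[_]zyxxx   (p1,_)→(p3,x,R)
state=p3 head=-1 tape=x_x[z]yxxx   (p3,z)→(p2,z,R)
state=p2 head=0 tape=x_xz[y]xxx   (p2,y)→(p4,y,L)
state=p4 head=-1 tape=x_x[z]yxxx   (p4,z)→(p3,z,L)
state=p3 head=-2 tape=x_[x]zyxxx   (p3,x)→(p0,_,L)
state=p0 head=-3 tape=x[_]_zyxxx   (p0,_)→(p1,y,L)
state=p1 head=-4 tape=[x]y_zyxxx   (p1,x)→(p4,x,R)
state=p4 head=-3 tape=x[y]_zyxxx   (p4,y)→(p0,x,L)
state=p0 head=-4 tape=[x]x_zyxxx
The non-blank tape span at halt is xx_zyxxx.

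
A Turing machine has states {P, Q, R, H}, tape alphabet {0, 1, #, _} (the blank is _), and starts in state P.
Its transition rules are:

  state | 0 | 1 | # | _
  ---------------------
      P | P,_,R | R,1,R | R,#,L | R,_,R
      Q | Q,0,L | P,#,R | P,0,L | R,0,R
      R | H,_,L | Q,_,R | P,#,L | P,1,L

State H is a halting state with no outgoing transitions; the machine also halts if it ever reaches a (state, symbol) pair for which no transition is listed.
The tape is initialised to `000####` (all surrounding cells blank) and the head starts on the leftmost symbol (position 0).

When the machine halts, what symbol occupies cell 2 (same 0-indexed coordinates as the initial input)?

state=P head=0 tape=[0]00####   (P,0)→(P,_,R)
state=P head=1 tape=_[0]0####   (P,0)→(P,_,R)
state=P head=2 tape=__[0]####   (P,0)→(P,_,R)
state=P head=3 tape=___[#]###   (P,#)→(R,#,L)
state=R head=2 tape=__[_]####   (R,_)→(P,1,L)
state=P head=1 tape=_[_]1####   (P,_)→(R,_,R)
state=R head=2 tape=__[1]####   (R,1)→(Q,_,R)
state=Q head=3 tape=___[#]###   (Q,#)→(P,0,L)
state=P head=2 tape=__[_]0###   (P,_)→(R,_,R)
state=R head=3 tape=___[0]###   (R,0)→(H,_,L)
state=H head=2 tape=__[_]_###
Cell 2 holds _ when M halts.

_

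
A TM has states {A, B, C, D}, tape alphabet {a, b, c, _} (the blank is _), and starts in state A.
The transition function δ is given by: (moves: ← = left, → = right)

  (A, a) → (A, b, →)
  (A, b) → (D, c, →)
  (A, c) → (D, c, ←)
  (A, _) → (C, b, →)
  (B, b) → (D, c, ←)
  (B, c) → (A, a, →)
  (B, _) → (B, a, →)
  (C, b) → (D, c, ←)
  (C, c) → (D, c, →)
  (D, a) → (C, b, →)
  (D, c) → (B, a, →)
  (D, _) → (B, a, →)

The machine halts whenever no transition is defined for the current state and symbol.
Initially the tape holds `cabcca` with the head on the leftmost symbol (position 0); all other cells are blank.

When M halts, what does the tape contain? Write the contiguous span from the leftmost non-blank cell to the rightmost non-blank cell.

aabcaabb

A | _[c]abcca__   read c → write c, move ←, go to D
D | [_]cabcca__   read _ → write a, move →, go to B
B | a[c]abcca__   read c → write a, move →, go to A
A | aa[a]bcca__   read a → write b, move →, go to A
A | aab[b]cca__   read b → write c, move →, go to D
D | aabc[c]ca__   read c → write a, move →, go to B
B | aabca[c]a__   read c → write a, move →, go to A
A | aabcaa[a]__   read a → write b, move →, go to A
A | aabcaab[_]_   read _ → write b, move →, go to C
C | aabcaabb[_]
The non-blank tape span at halt is aabcaabb.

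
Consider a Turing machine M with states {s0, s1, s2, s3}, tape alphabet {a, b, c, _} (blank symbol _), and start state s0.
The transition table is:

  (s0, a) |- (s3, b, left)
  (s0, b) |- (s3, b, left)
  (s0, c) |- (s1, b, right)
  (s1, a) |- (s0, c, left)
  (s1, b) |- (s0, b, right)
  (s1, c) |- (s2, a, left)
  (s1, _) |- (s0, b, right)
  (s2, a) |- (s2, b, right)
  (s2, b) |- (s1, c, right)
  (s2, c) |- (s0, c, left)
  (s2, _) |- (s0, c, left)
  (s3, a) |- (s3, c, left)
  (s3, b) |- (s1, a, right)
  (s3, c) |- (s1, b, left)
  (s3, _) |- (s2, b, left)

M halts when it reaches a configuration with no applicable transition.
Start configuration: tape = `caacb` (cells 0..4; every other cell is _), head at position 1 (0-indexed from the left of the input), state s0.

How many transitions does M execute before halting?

14

state=s0 head=1 tape=_c[a]acb_   (s0,a)→(s3,b,left)
state=s3 head=0 tape=_[c]bacb_   (s3,c)→(s1,b,left)
state=s1 head=-1 tape=[_]bbacb_   (s1,_)→(s0,b,right)
state=s0 head=0 tape=b[b]bacb_   (s0,b)→(s3,b,left)
state=s3 head=-1 tape=[b]bbacb_   (s3,b)→(s1,a,right)
state=s1 head=0 tape=a[b]bacb_   (s1,b)→(s0,b,right)
state=s0 head=1 tape=ab[b]acb_   (s0,b)→(s3,b,left)
state=s3 head=0 tape=a[b]bacb_   (s3,b)→(s1,a,right)
state=s1 head=1 tape=aa[b]acb_   (s1,b)→(s0,b,right)
state=s0 head=2 tape=aab[a]cb_   (s0,a)→(s3,b,left)
state=s3 head=1 tape=aa[b]bcb_   (s3,b)→(s1,a,right)
state=s1 head=2 tape=aaa[b]cb_   (s1,b)→(s0,b,right)
state=s0 head=3 tape=aaab[c]b_   (s0,c)→(s1,b,right)
state=s1 head=4 tape=aaabb[b]_   (s1,b)→(s0,b,right)
state=s0 head=5 tape=aaabbb[_]
M halts after 14 transitions.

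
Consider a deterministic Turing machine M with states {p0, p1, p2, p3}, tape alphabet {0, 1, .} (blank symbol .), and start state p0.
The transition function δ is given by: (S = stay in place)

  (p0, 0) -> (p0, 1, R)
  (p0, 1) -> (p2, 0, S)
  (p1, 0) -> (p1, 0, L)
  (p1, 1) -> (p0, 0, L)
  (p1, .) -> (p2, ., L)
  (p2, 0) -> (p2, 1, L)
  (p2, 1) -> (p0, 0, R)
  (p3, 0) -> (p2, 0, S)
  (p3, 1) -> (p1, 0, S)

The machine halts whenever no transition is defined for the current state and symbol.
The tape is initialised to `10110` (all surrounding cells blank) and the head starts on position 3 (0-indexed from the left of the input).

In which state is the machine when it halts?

p2

state=p0 head=3 tape=.101[1]0   (p0,1)→(p2,0,S)
state=p2 head=3 tape=.101[0]0   (p2,0)→(p2,1,L)
state=p2 head=2 tape=.10[1]10   (p2,1)→(p0,0,R)
state=p0 head=3 tape=.100[1]0   (p0,1)→(p2,0,S)
state=p2 head=3 tape=.100[0]0   (p2,0)→(p2,1,L)
state=p2 head=2 tape=.10[0]10   (p2,0)→(p2,1,L)
state=p2 head=1 tape=.1[0]110   (p2,0)→(p2,1,L)
state=p2 head=0 tape=.[1]1110   (p2,1)→(p0,0,R)
state=p0 head=1 tape=.0[1]110   (p0,1)→(p2,0,S)
state=p2 head=1 tape=.0[0]110   (p2,0)→(p2,1,L)
state=p2 head=0 tape=.[0]1110   (p2,0)→(p2,1,L)
state=p2 head=-1 tape=[.]11110
No transition is defined for (p2, .); M halts in state p2.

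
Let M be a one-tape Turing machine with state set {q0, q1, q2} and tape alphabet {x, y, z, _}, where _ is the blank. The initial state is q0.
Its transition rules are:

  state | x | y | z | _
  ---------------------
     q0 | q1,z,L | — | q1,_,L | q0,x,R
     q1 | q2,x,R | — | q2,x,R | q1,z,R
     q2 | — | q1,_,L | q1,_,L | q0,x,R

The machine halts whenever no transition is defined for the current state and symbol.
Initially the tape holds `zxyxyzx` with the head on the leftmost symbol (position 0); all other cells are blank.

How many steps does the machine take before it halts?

12

state=q0 head=0 tape=_[z]xyxyzx   (q0,z)→(q1,_,L)
state=q1 head=-1 tape=[_]_xyxyzx   (q1,_)→(q1,z,R)
state=q1 head=0 tape=z[_]xyxyzx   (q1,_)→(q1,z,R)
state=q1 head=1 tape=zz[x]yxyzx   (q1,x)→(q2,x,R)
state=q2 head=2 tape=zzx[y]xyzx   (q2,y)→(q1,_,L)
state=q1 head=1 tape=zz[x]_xyzx   (q1,x)→(q2,x,R)
state=q2 head=2 tape=zzx[_]xyzx   (q2,_)→(q0,x,R)
state=q0 head=3 tape=zzxx[x]yzx   (q0,x)→(q1,z,L)
state=q1 head=2 tape=zzx[x]zyzx   (q1,x)→(q2,x,R)
state=q2 head=3 tape=zzxx[z]yzx   (q2,z)→(q1,_,L)
state=q1 head=2 tape=zzx[x]_yzx   (q1,x)→(q2,x,R)
state=q2 head=3 tape=zzxx[_]yzx   (q2,_)→(q0,x,R)
state=q0 head=4 tape=zzxxx[y]zx
M halts after 12 transitions.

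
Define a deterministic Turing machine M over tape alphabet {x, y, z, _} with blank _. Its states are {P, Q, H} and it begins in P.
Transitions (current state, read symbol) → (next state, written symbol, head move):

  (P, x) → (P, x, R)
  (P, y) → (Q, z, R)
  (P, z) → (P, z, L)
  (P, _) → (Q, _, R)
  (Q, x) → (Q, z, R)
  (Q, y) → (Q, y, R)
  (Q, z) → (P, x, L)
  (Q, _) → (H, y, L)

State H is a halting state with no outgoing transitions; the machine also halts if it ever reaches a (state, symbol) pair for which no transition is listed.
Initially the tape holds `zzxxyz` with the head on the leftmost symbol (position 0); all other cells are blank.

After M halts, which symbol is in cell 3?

z

P | _[z]zxxyz_   read z → write z, move L, go to P
P | [_]zzxxyz_   read _ → write _, move R, go to Q
Q | _[z]zxxyz_   read z → write x, move L, go to P
P | [_]xzxxyz_   read _ → write _, move R, go to Q
Q | _[x]zxxyz_   read x → write z, move R, go to Q
Q | _z[z]xxyz_   read z → write x, move L, go to P
P | _[z]xxxyz_   read z → write z, move L, go to P
P | [_]zxxxyz_   read _ → write _, move R, go to Q
Q | _[z]xxxyz_   read z → write x, move L, go to P
P | [_]xxxxyz_   read _ → write _, move R, go to Q
Q | _[x]xxxyz_   read x → write z, move R, go to Q
Q | _z[x]xxyz_   read x → write z, move R, go to Q
Q | _zz[x]xyz_   read x → write z, move R, go to Q
Q | _zzz[x]yz_   read x → write z, move R, go to Q
Q | _zzzz[y]z_   read y → write y, move R, go to Q
Q | _zzzzy[z]_   read z → write x, move L, go to P
P | _zzzz[y]x_   read y → write z, move R, go to Q
Q | _zzzzz[x]_   read x → write z, move R, go to Q
Q | _zzzzzz[_]   read _ → write y, move L, go to H
H | _zzzzz[z]y
Cell 3 holds z when M halts.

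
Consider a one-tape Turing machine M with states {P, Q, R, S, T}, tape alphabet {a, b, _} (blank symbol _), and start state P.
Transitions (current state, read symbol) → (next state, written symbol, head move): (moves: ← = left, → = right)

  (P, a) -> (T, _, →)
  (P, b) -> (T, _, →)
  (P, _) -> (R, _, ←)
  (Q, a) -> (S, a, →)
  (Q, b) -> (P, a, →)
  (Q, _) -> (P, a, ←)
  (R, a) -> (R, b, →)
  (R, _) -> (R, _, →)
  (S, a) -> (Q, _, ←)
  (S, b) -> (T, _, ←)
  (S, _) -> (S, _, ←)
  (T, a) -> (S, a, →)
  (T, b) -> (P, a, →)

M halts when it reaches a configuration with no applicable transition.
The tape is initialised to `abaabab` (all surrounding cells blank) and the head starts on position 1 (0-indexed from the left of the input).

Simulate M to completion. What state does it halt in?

state=P head=1 tape=__a[b]aabab   (P,b)→(T,_,→)
state=T head=2 tape=__a_[a]abab   (T,a)→(S,a,→)
state=S head=3 tape=__a_a[a]bab   (S,a)→(Q,_,←)
state=Q head=2 tape=__a_[a]_bab   (Q,a)→(S,a,→)
state=S head=3 tape=__a_a[_]bab   (S,_)→(S,_,←)
state=S head=2 tape=__a_[a]_bab   (S,a)→(Q,_,←)
state=Q head=1 tape=__a[_]__bab   (Q,_)→(P,a,←)
state=P head=0 tape=__[a]a__bab   (P,a)→(T,_,→)
state=T head=1 tape=___[a]__bab   (T,a)→(S,a,→)
state=S head=2 tape=___a[_]_bab   (S,_)→(S,_,←)
state=S head=1 tape=___[a]__bab   (S,a)→(Q,_,←)
state=Q head=0 tape=__[_]___bab   (Q,_)→(P,a,←)
state=P head=-1 tape=_[_]a___bab   (P,_)→(R,_,←)
state=R head=-2 tape=[_]_a___bab   (R,_)→(R,_,→)
state=R head=-1 tape=_[_]a___bab   (R,_)→(R,_,→)
state=R head=0 tape=__[a]___bab   (R,a)→(R,b,→)
state=R head=1 tape=__b[_]__bab   (R,_)→(R,_,→)
state=R head=2 tape=__b_[_]_bab   (R,_)→(R,_,→)
state=R head=3 tape=__b__[_]bab   (R,_)→(R,_,→)
state=R head=4 tape=__b___[b]ab
No transition is defined for (R, b); M halts in state R.

R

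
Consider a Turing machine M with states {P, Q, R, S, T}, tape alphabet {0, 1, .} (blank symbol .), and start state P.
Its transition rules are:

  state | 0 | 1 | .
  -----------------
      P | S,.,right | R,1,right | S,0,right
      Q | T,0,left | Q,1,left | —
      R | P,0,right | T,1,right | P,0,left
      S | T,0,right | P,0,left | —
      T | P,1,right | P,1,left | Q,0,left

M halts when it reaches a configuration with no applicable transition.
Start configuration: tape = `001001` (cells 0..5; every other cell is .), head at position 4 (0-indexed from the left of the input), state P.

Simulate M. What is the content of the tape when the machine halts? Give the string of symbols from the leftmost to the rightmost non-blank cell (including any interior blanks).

state=P head=4 tape=0010[0]1.....   (P,0)→(S,.,right)
state=S head=5 tape=0010.[1].....   (S,1)→(P,0,left)
state=P head=4 tape=0010[.]0.....   (P,.)→(S,0,right)
state=S head=5 tape=00100[0].....   (S,0)→(T,0,right)
state=T head=6 tape=001000[.]....   (T,.)→(Q,0,left)
state=Q head=5 tape=00100[0]0....   (Q,0)→(T,0,left)
state=T head=4 tape=0010[0]00....   (T,0)→(P,1,right)
state=P head=5 tape=00101[0]0....   (P,0)→(S,.,right)
state=S head=6 tape=00101.[0]....   (S,0)→(T,0,right)
state=T head=7 tape=00101.0[.]...   (T,.)→(Q,0,left)
state=Q head=6 tape=00101.[0]0...   (Q,0)→(T,0,left)
state=T head=5 tape=00101[.]00...   (T,.)→(Q,0,left)
state=Q head=4 tape=0010[1]000...   (Q,1)→(Q,1,left)
state=Q head=3 tape=001[0]1000...   (Q,0)→(T,0,left)
state=T head=2 tape=00[1]01000...   (T,1)→(P,1,left)
state=P head=1 tape=0[0]101000...   (P,0)→(S,.,right)
state=S head=2 tape=0.[1]01000...   (S,1)→(P,0,left)
state=P head=1 tape=0[.]001000...   (P,.)→(S,0,right)
state=S head=2 tape=00[0]01000...   (S,0)→(T,0,right)
state=T head=3 tape=000[0]1000...   (T,0)→(P,1,right)
state=P head=4 tape=0001[1]000...   (P,1)→(R,1,right)
state=R head=5 tape=00011[0]00...   (R,0)→(P,0,right)
state=P head=6 tape=000110[0]0...   (P,0)→(S,.,right)
state=S head=7 tape=000110.[0]...   (S,0)→(T,0,right)
state=T head=8 tape=000110.0[.]..   (T,.)→(Q,0,left)
state=Q head=7 tape=000110.[0]0..   (Q,0)→(T,0,left)
state=T head=6 tape=000110[.]00..   (T,.)→(Q,0,left)
state=Q head=5 tape=00011[0]000..   (Q,0)→(T,0,left)
state=T head=4 tape=0001[1]0000..   (T,1)→(P,1,left)
state=P head=3 tape=000[1]10000..   (P,1)→(R,1,right)
state=R head=4 tape=0001[1]0000..   (R,1)→(T,1,right)
state=T head=5 tape=00011[0]000..   (T,0)→(P,1,right)
state=P head=6 tape=000111[0]00..   (P,0)→(S,.,right)
state=S head=7 tape=000111.[0]0..   (S,0)→(T,0,right)
state=T head=8 tape=000111.0[0]..   (T,0)→(P,1,right)
state=P head=9 tape=000111.01[.].   (P,.)→(S,0,right)
state=S head=10 tape=000111.010[.]
The non-blank tape span at halt is 000111.010.

000111.010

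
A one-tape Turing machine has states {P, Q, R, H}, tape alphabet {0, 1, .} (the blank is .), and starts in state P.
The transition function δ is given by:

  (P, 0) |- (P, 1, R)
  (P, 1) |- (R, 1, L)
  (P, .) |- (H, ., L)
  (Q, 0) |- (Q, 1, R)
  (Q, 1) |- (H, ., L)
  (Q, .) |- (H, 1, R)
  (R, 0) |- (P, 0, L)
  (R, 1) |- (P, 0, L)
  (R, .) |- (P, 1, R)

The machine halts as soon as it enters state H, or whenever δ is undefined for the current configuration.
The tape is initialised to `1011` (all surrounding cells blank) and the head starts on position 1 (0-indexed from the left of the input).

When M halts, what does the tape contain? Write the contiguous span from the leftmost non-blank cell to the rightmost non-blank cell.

01011

state=P head=1 tape=...1[0]11   (P,0)→(P,1,R)
state=P head=2 tape=...11[1]1   (P,1)→(R,1,L)
state=R head=1 tape=...1[1]11   (R,1)→(P,0,L)
state=P head=0 tape=...[1]011   (P,1)→(R,1,L)
state=R head=-1 tape=..[.]1011   (R,.)→(P,1,R)
state=P head=0 tape=..1[1]011   (P,1)→(R,1,L)
state=R head=-1 tape=..[1]1011   (R,1)→(P,0,L)
state=P head=-2 tape=.[.]01011   (P,.)→(H,.,L)
state=H head=-3 tape=[.].01011
The non-blank tape span at halt is 01011.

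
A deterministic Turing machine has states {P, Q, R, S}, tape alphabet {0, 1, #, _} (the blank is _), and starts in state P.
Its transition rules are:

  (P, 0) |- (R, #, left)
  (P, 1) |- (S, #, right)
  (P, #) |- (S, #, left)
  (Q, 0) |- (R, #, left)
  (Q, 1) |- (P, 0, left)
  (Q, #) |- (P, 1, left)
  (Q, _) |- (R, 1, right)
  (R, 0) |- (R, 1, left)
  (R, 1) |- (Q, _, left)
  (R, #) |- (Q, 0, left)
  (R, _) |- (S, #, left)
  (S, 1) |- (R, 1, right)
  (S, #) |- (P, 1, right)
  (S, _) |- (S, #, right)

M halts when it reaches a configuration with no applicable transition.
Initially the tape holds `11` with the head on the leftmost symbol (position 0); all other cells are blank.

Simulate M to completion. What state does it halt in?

P

state=P head=0 tape=__[1]1_   (P,1)→(S,#,right)
state=S head=1 tape=__#[1]_   (S,1)→(R,1,right)
state=R head=2 tape=__#1[_]   (R,_)→(S,#,left)
state=S head=1 tape=__#[1]#   (S,1)→(R,1,right)
state=R head=2 tape=__#1[#]   (R,#)→(Q,0,left)
state=Q head=1 tape=__#[1]0   (Q,1)→(P,0,left)
state=P head=0 tape=__[#]00   (P,#)→(S,#,left)
state=S head=-1 tape=_[_]#00   (S,_)→(S,#,right)
state=S head=0 tape=_#[#]00   (S,#)→(P,1,right)
state=P head=1 tape=_#1[0]0   (P,0)→(R,#,left)
state=R head=0 tape=_#[1]#0   (R,1)→(Q,_,left)
state=Q head=-1 tape=_[#]_#0   (Q,#)→(P,1,left)
state=P head=-2 tape=[_]1_#0
No transition is defined for (P, _); M halts in state P.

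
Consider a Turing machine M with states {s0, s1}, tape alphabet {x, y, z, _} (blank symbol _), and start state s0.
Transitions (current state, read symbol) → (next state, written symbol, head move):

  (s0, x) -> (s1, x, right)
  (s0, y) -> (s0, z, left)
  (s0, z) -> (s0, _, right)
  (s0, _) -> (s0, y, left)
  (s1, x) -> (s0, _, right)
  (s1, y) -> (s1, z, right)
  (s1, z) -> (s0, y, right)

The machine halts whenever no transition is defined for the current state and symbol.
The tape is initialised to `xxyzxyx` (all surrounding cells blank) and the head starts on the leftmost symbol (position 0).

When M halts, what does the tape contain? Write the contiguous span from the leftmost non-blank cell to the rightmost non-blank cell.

state=s0 head=0 tape=[x]xyzxyx___   (s0,x)→(s1,x,right)
state=s1 head=1 tape=x[x]yzxyx___   (s1,x)→(s0,_,right)
state=s0 head=2 tape=x_[y]zxyx___   (s0,y)→(s0,z,left)
state=s0 head=1 tape=x[_]zzxyx___   (s0,_)→(s0,y,left)
state=s0 head=0 tape=[x]yzzxyx___   (s0,x)→(s1,x,right)
state=s1 head=1 tape=x[y]zzxyx___   (s1,y)→(s1,z,right)
state=s1 head=2 tape=xz[z]zxyx___   (s1,z)→(s0,y,right)
state=s0 head=3 tape=xzy[z]xyx___   (s0,z)→(s0,_,right)
state=s0 head=4 tape=xzy_[x]yx___   (s0,x)→(s1,x,right)
state=s1 head=5 tape=xzy_x[y]x___   (s1,y)→(s1,z,right)
state=s1 head=6 tape=xzy_xz[x]___   (s1,x)→(s0,_,right)
state=s0 head=7 tape=xzy_xz_[_]__   (s0,_)→(s0,y,left)
state=s0 head=6 tape=xzy_xz[_]y__   (s0,_)→(s0,y,left)
state=s0 head=5 tape=xzy_x[z]yy__   (s0,z)→(s0,_,right)
state=s0 head=6 tape=xzy_x_[y]y__   (s0,y)→(s0,z,left)
state=s0 head=5 tape=xzy_x[_]zy__   (s0,_)→(s0,y,left)
state=s0 head=4 tape=xzy_[x]yzy__   (s0,x)→(s1,x,right)
state=s1 head=5 tape=xzy_x[y]zy__   (s1,y)→(s1,z,right)
state=s1 head=6 tape=xzy_xz[z]y__   (s1,z)→(s0,y,right)
state=s0 head=7 tape=xzy_xzy[y]__   (s0,y)→(s0,z,left)
state=s0 head=6 tape=xzy_xz[y]z__   (s0,y)→(s0,z,left)
state=s0 head=5 tape=xzy_x[z]zz__   (s0,z)→(s0,_,right)
state=s0 head=6 tape=xzy_x_[z]z__   (s0,z)→(s0,_,right)
state=s0 head=7 tape=xzy_x__[z]__   (s0,z)→(s0,_,right)
state=s0 head=8 tape=xzy_x___[_]_   (s0,_)→(s0,y,left)
state=s0 head=7 tape=xzy_x__[_]y_   (s0,_)→(s0,y,left)
state=s0 head=6 tape=xzy_x_[_]yy_   (s0,_)→(s0,y,left)
state=s0 head=5 tape=xzy_x[_]yyy_   (s0,_)→(s0,y,left)
state=s0 head=4 tape=xzy_[x]yyyy_   (s0,x)→(s1,x,right)
state=s1 head=5 tape=xzy_x[y]yyy_   (s1,y)→(s1,z,right)
state=s1 head=6 tape=xzy_xz[y]yy_   (s1,y)→(s1,z,right)
state=s1 head=7 tape=xzy_xzz[y]y_   (s1,y)→(s1,z,right)
state=s1 head=8 tape=xzy_xzzz[y]_   (s1,y)→(s1,z,right)
state=s1 head=9 tape=xzy_xzzzz[_]
The non-blank tape span at halt is xzy_xzzzz.

xzy_xzzzz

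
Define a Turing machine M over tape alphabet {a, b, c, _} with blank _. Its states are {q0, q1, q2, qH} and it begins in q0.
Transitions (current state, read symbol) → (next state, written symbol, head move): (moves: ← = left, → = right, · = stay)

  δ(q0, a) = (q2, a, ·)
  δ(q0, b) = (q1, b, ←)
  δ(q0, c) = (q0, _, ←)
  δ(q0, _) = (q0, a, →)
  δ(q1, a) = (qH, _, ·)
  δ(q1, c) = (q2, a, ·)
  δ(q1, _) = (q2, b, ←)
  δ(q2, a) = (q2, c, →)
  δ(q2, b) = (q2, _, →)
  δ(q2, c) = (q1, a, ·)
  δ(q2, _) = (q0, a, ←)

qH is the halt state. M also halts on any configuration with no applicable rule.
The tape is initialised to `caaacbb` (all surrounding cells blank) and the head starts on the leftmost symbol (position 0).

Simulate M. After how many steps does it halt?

q0 | _[c]aaacbb   read c → write _, move ←, go to q0
q0 | [_]_aaacbb   read _ → write a, move →, go to q0
q0 | a[_]aaacbb   read _ → write a, move →, go to q0
q0 | aa[a]aacbb   read a → write a, move ·, go to q2
q2 | aa[a]aacbb   read a → write c, move →, go to q2
q2 | aac[a]acbb   read a → write c, move →, go to q2
q2 | aacc[a]cbb   read a → write c, move →, go to q2
q2 | aaccc[c]bb   read c → write a, move ·, go to q1
q1 | aaccc[a]bb   read a → write _, move ·, go to qH
qH | aaccc[_]bb
M halts after 9 transitions.

9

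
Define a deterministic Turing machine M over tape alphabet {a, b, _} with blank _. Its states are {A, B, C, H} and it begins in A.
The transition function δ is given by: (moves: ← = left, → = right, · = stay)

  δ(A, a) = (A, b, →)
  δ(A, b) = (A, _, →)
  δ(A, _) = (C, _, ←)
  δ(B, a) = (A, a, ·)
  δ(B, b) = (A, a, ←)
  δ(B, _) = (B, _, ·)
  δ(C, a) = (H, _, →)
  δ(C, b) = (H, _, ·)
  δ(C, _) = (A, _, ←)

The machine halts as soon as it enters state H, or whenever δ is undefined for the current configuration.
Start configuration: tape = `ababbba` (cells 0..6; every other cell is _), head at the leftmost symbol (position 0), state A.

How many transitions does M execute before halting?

9

A | [a]babbba_   read a → write b, move →, go to A
A | b[b]abbba_   read b → write _, move →, go to A
A | b_[a]bbba_   read a → write b, move →, go to A
A | b_b[b]bba_   read b → write _, move →, go to A
A | b_b_[b]ba_   read b → write _, move →, go to A
A | b_b__[b]a_   read b → write _, move →, go to A
A | b_b___[a]_   read a → write b, move →, go to A
A | b_b___b[_]   read _ → write _, move ←, go to C
C | b_b___[b]_   read b → write _, move ·, go to H
H | b_b___[_]_
M halts after 9 transitions.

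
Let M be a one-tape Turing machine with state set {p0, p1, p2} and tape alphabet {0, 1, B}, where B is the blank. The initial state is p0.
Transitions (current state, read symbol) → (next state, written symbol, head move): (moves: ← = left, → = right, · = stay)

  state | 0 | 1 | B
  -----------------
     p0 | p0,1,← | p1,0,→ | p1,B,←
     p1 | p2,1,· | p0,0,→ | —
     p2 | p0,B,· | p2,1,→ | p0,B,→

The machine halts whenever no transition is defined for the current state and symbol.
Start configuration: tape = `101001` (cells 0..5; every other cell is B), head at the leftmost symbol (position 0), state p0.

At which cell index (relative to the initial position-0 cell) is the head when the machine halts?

state=p0 head=0 tape=[1]01001BB   (p0,1)→(p1,0,→)
state=p1 head=1 tape=0[0]1001BB   (p1,0)→(p2,1,·)
state=p2 head=1 tape=0[1]1001BB   (p2,1)→(p2,1,→)
state=p2 head=2 tape=01[1]001BB   (p2,1)→(p2,1,→)
state=p2 head=3 tape=011[0]01BB   (p2,0)→(p0,B,·)
state=p0 head=3 tape=011[B]01BB   (p0,B)→(p1,B,←)
state=p1 head=2 tape=01[1]B01BB   (p1,1)→(p0,0,→)
state=p0 head=3 tape=010[B]01BB   (p0,B)→(p1,B,←)
state=p1 head=2 tape=01[0]B01BB   (p1,0)→(p2,1,·)
state=p2 head=2 tape=01[1]B01BB   (p2,1)→(p2,1,→)
state=p2 head=3 tape=011[B]01BB   (p2,B)→(p0,B,→)
state=p0 head=4 tape=011B[0]1BB   (p0,0)→(p0,1,←)
state=p0 head=3 tape=011[B]11BB   (p0,B)→(p1,B,←)
state=p1 head=2 tape=01[1]B11BB   (p1,1)→(p0,0,→)
state=p0 head=3 tape=010[B]11BB   (p0,B)→(p1,B,←)
state=p1 head=2 tape=01[0]B11BB   (p1,0)→(p2,1,·)
state=p2 head=2 tape=01[1]B11BB   (p2,1)→(p2,1,→)
state=p2 head=3 tape=011[B]11BB   (p2,B)→(p0,B,→)
state=p0 head=4 tape=011B[1]1BB   (p0,1)→(p1,0,→)
state=p1 head=5 tape=011B0[1]BB   (p1,1)→(p0,0,→)
state=p0 head=6 tape=011B00[B]B   (p0,B)→(p1,B,←)
state=p1 head=5 tape=011B0[0]BB   (p1,0)→(p2,1,·)
state=p2 head=5 tape=011B0[1]BB   (p2,1)→(p2,1,→)
state=p2 head=6 tape=011B01[B]B   (p2,B)→(p0,B,→)
state=p0 head=7 tape=011B01B[B]   (p0,B)→(p1,B,←)
state=p1 head=6 tape=011B01[B]B
At halt the head is at cell 6.

6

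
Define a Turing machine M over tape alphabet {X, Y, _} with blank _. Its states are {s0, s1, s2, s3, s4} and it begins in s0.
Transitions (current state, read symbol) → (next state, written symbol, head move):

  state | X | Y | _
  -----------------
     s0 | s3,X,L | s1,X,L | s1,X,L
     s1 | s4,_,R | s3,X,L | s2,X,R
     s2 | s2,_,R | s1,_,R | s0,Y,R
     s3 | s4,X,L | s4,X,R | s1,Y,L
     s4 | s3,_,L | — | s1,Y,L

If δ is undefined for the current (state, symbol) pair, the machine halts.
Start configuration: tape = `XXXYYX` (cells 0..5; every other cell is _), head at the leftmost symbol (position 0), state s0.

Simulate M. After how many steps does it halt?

state=s0 head=0 tape=__[X]XXYYX__   (s0,X)→(s3,X,L)
state=s3 head=-1 tape=_[_]XXXYYX__   (s3,_)→(s1,Y,L)
state=s1 head=-2 tape=[_]YXXXYYX__   (s1,_)→(s2,X,R)
state=s2 head=-1 tape=X[Y]XXXYYX__   (s2,Y)→(s1,_,R)
state=s1 head=0 tape=X_[X]XXYYX__   (s1,X)→(s4,_,R)
state=s4 head=1 tape=X__[X]XYYX__   (s4,X)→(s3,_,L)
state=s3 head=0 tape=X_[_]_XYYX__   (s3,_)→(s1,Y,L)
state=s1 head=-1 tape=X[_]Y_XYYX__   (s1,_)→(s2,X,R)
state=s2 head=0 tape=XX[Y]_XYYX__   (s2,Y)→(s1,_,R)
state=s1 head=1 tape=XX_[_]XYYX__   (s1,_)→(s2,X,R)
state=s2 head=2 tape=XX_X[X]YYX__   (s2,X)→(s2,_,R)
state=s2 head=3 tape=XX_X_[Y]YX__   (s2,Y)→(s1,_,R)
state=s1 head=4 tape=XX_X__[Y]X__   (s1,Y)→(s3,X,L)
state=s3 head=3 tape=XX_X_[_]XX__   (s3,_)→(s1,Y,L)
state=s1 head=2 tape=XX_X[_]YXX__   (s1,_)→(s2,X,R)
state=s2 head=3 tape=XX_XX[Y]XX__   (s2,Y)→(s1,_,R)
state=s1 head=4 tape=XX_XX_[X]X__   (s1,X)→(s4,_,R)
state=s4 head=5 tape=XX_XX__[X]__   (s4,X)→(s3,_,L)
state=s3 head=4 tape=XX_XX_[_]___   (s3,_)→(s1,Y,L)
state=s1 head=3 tape=XX_XX[_]Y___   (s1,_)→(s2,X,R)
state=s2 head=4 tape=XX_XXX[Y]___   (s2,Y)→(s1,_,R)
state=s1 head=5 tape=XX_XXX_[_]__   (s1,_)→(s2,X,R)
state=s2 head=6 tape=XX_XXX_X[_]_   (s2,_)→(s0,Y,R)
state=s0 head=7 tape=XX_XXX_XY[_]   (s0,_)→(s1,X,L)
state=s1 head=6 tape=XX_XXX_X[Y]X   (s1,Y)→(s3,X,L)
state=s3 head=5 tape=XX_XXX_[X]XX   (s3,X)→(s4,X,L)
state=s4 head=4 tape=XX_XXX[_]XXX   (s4,_)→(s1,Y,L)
state=s1 head=3 tape=XX_XX[X]YXXX   (s1,X)→(s4,_,R)
state=s4 head=4 tape=XX_XX_[Y]XXX
M halts after 28 transitions.

28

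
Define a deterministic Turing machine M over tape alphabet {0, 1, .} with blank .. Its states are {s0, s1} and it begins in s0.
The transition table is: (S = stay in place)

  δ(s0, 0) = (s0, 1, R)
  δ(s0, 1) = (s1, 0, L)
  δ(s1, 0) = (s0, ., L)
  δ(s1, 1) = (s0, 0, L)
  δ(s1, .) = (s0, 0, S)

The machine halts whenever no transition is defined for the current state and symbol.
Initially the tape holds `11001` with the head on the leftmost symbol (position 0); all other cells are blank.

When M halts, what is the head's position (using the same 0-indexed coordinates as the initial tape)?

5

s0 | ...[1]1001.   read 1 → write 0, move L, go to s1
s1 | ..[.]01001.   read . → write 0, move S, go to s0
s0 | ..[0]01001.   read 0 → write 1, move R, go to s0
s0 | ..1[0]1001.   read 0 → write 1, move R, go to s0
s0 | ..11[1]001.   read 1 → write 0, move L, go to s1
s1 | ..1[1]0001.   read 1 → write 0, move L, go to s0
s0 | ..[1]00001.   read 1 → write 0, move L, go to s1
s1 | .[.]000001.   read . → write 0, move S, go to s0
s0 | .[0]000001.   read 0 → write 1, move R, go to s0
s0 | .1[0]00001.   read 0 → write 1, move R, go to s0
s0 | .11[0]0001.   read 0 → write 1, move R, go to s0
s0 | .111[0]001.   read 0 → write 1, move R, go to s0
s0 | .1111[0]01.   read 0 → write 1, move R, go to s0
s0 | .11111[0]1.   read 0 → write 1, move R, go to s0
s0 | .111111[1].   read 1 → write 0, move L, go to s1
s1 | .11111[1]0.   read 1 → write 0, move L, go to s0
s0 | .1111[1]00.   read 1 → write 0, move L, go to s1
s1 | .111[1]000.   read 1 → write 0, move L, go to s0
s0 | .11[1]0000.   read 1 → write 0, move L, go to s1
s1 | .1[1]00000.   read 1 → write 0, move L, go to s0
s0 | .[1]000000.   read 1 → write 0, move L, go to s1
s1 | [.]0000000.   read . → write 0, move S, go to s0
s0 | [0]0000000.   read 0 → write 1, move R, go to s0
s0 | 1[0]000000.   read 0 → write 1, move R, go to s0
s0 | 11[0]00000.   read 0 → write 1, move R, go to s0
s0 | 111[0]0000.   read 0 → write 1, move R, go to s0
s0 | 1111[0]000.   read 0 → write 1, move R, go to s0
s0 | 11111[0]00.   read 0 → write 1, move R, go to s0
s0 | 111111[0]0.   read 0 → write 1, move R, go to s0
s0 | 1111111[0].   read 0 → write 1, move R, go to s0
s0 | 11111111[.]
At halt the head is at cell 5.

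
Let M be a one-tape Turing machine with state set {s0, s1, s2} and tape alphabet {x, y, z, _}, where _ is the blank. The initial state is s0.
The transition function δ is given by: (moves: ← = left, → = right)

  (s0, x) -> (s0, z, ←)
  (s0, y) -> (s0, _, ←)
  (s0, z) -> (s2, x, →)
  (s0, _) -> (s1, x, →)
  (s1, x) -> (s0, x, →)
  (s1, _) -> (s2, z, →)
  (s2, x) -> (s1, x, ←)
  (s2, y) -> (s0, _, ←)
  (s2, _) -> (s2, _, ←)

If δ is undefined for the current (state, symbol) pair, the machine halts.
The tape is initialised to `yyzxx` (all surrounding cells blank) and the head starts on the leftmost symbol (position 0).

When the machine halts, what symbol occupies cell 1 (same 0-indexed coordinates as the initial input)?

s0 | __[y]yzxx   read y → write _, move ←, go to s0
s0 | _[_]_yzxx   read _ → write x, move →, go to s1
s1 | _x[_]yzxx   read _ → write z, move →, go to s2
s2 | _xz[y]zxx   read y → write _, move ←, go to s0
s0 | _x[z]_zxx   read z → write x, move →, go to s2
s2 | _xx[_]zxx   read _ → write _, move ←, go to s2
s2 | _x[x]_zxx   read x → write x, move ←, go to s1
s1 | _[x]x_zxx   read x → write x, move →, go to s0
s0 | _x[x]_zxx   read x → write z, move ←, go to s0
s0 | _[x]z_zxx   read x → write z, move ←, go to s0
s0 | [_]zz_zxx   read _ → write x, move →, go to s1
s1 | x[z]z_zxx
Cell 1 holds _ when M halts.

_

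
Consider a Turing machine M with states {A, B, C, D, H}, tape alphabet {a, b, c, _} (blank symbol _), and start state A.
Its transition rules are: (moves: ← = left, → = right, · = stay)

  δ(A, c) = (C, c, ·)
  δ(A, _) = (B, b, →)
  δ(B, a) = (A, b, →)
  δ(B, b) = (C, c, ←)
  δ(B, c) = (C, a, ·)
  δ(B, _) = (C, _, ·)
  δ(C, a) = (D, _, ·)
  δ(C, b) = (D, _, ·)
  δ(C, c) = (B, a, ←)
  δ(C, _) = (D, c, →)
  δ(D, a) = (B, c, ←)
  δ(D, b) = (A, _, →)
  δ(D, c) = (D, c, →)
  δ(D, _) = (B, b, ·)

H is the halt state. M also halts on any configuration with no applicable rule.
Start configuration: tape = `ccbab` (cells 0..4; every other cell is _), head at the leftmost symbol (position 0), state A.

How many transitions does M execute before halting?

state=A head=0 tape=__[c]cbab   (A,c)→(C,c,·)
state=C head=0 tape=__[c]cbab   (C,c)→(B,a,←)
state=B head=-1 tape=_[_]acbab   (B,_)→(C,_,·)
state=C head=-1 tape=_[_]acbab   (C,_)→(D,c,→)
state=D head=0 tape=_c[a]cbab   (D,a)→(B,c,←)
state=B head=-1 tape=_[c]ccbab   (B,c)→(C,a,·)
state=C head=-1 tape=_[a]ccbab   (C,a)→(D,_,·)
state=D head=-1 tape=_[_]ccbab   (D,_)→(B,b,·)
state=B head=-1 tape=_[b]ccbab   (B,b)→(C,c,←)
state=C head=-2 tape=[_]cccbab   (C,_)→(D,c,→)
state=D head=-1 tape=c[c]ccbab   (D,c)→(D,c,→)
state=D head=0 tape=cc[c]cbab   (D,c)→(D,c,→)
state=D head=1 tape=ccc[c]bab   (D,c)→(D,c,→)
state=D head=2 tape=cccc[b]ab   (D,b)→(A,_,→)
state=A head=3 tape=cccc_[a]b
M halts after 14 transitions.

14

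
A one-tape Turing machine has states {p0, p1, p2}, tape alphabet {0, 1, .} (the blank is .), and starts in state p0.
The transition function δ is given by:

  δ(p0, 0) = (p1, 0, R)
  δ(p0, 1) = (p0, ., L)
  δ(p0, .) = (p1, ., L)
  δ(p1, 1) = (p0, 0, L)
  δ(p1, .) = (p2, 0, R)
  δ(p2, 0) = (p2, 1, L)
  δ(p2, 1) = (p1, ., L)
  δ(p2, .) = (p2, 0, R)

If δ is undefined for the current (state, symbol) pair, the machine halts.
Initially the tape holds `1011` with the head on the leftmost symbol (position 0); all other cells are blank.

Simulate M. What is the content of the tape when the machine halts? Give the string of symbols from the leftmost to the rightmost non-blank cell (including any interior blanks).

0.11111

p0 | ...[1]011   read 1 → write ., move L, go to p0
p0 | ..[.].011   read . → write ., move L, go to p1
p1 | .[.]..011   read . → write 0, move R, go to p2
p2 | .0[.].011   read . → write 0, move R, go to p2
p2 | .00[.]011   read . → write 0, move R, go to p2
p2 | .000[0]11   read 0 → write 1, move L, go to p2
p2 | .00[0]111   read 0 → write 1, move L, go to p2
p2 | .0[0]1111   read 0 → write 1, move L, go to p2
p2 | .[0]11111   read 0 → write 1, move L, go to p2
p2 | [.]111111   read . → write 0, move R, go to p2
p2 | 0[1]11111   read 1 → write ., move L, go to p1
p1 | [0].11111
The non-blank tape span at halt is 0.11111.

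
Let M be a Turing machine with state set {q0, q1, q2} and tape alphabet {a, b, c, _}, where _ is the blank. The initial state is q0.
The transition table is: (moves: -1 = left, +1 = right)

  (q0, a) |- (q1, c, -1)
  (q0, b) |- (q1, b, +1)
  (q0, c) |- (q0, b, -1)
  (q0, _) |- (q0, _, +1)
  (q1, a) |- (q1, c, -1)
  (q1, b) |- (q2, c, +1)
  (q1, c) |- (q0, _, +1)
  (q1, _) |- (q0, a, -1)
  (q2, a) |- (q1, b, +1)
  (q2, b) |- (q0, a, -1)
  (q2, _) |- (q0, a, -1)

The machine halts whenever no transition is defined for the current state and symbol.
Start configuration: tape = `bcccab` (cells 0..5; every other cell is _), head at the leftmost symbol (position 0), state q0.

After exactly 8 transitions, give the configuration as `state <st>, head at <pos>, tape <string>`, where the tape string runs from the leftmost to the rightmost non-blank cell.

state q0, head at 2, tape b_bacb

q0 | [b]cccab   read b → write b, move +1, go to q1
q1 | b[c]ccab   read c → write _, move +1, go to q0
q0 | b_[c]cab   read c → write b, move -1, go to q0
q0 | b[_]bcab   read _ → write _, move +1, go to q0
q0 | b_[b]cab   read b → write b, move +1, go to q1
q1 | b_b[c]ab   read c → write _, move +1, go to q0
q0 | b_b_[a]b   read a → write c, move -1, go to q1
q1 | b_b[_]cb   read _ → write a, move -1, go to q0
q0 | b_[b]acb
After 8 steps: state q0, head at 2, tape b_bacb.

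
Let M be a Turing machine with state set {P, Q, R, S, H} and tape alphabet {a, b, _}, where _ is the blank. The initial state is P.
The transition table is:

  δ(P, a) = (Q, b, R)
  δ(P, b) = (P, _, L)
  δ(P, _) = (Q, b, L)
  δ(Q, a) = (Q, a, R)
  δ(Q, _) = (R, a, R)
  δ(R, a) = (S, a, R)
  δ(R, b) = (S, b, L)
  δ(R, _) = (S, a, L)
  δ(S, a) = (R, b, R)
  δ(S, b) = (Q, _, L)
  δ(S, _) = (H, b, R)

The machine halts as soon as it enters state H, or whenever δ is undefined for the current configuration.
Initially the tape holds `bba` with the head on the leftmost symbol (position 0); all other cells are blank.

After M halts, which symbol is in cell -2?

a

state=P head=0 tape=___[b]ba__   (P,b)→(P,_,L)
state=P head=-1 tape=__[_]_ba__   (P,_)→(Q,b,L)
state=Q head=-2 tape=_[_]b_ba__   (Q,_)→(R,a,R)
state=R head=-1 tape=_a[b]_ba__   (R,b)→(S,b,L)
state=S head=-2 tape=_[a]b_ba__   (S,a)→(R,b,R)
state=R head=-1 tape=_b[b]_ba__   (R,b)→(S,b,L)
state=S head=-2 tape=_[b]b_ba__   (S,b)→(Q,_,L)
state=Q head=-3 tape=[_]_b_ba__   (Q,_)→(R,a,R)
state=R head=-2 tape=a[_]b_ba__   (R,_)→(S,a,L)
state=S head=-3 tape=[a]ab_ba__   (S,a)→(R,b,R)
state=R head=-2 tape=b[a]b_ba__   (R,a)→(S,a,R)
state=S head=-1 tape=ba[b]_ba__   (S,b)→(Q,_,L)
state=Q head=-2 tape=b[a]__ba__   (Q,a)→(Q,a,R)
state=Q head=-1 tape=ba[_]_ba__   (Q,_)→(R,a,R)
state=R head=0 tape=baa[_]ba__   (R,_)→(S,a,L)
state=S head=-1 tape=ba[a]aba__   (S,a)→(R,b,R)
state=R head=0 tape=bab[a]ba__   (R,a)→(S,a,R)
state=S head=1 tape=baba[b]a__   (S,b)→(Q,_,L)
state=Q head=0 tape=bab[a]_a__   (Q,a)→(Q,a,R)
state=Q head=1 tape=baba[_]a__   (Q,_)→(R,a,R)
state=R head=2 tape=babaa[a]__   (R,a)→(S,a,R)
state=S head=3 tape=babaaa[_]_   (S,_)→(H,b,R)
state=H head=4 tape=babaaab[_]
Cell -2 holds a when M halts.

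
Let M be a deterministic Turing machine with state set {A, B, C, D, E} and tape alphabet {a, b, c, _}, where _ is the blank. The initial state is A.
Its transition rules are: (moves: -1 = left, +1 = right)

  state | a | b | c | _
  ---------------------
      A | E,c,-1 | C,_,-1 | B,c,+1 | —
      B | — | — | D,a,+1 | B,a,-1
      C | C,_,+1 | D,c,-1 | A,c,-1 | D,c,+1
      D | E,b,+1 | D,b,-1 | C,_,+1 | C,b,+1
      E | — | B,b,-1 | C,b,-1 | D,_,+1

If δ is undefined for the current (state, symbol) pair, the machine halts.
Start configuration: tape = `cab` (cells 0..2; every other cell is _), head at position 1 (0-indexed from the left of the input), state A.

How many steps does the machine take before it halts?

state=A head=1 tape=___c[a]b   (A,a)→(E,c,-1)
state=E head=0 tape=___[c]cb   (E,c)→(C,b,-1)
state=C head=-1 tape=__[_]bcb   (C,_)→(D,c,+1)
state=D head=0 tape=__c[b]cb   (D,b)→(D,b,-1)
state=D head=-1 tape=__[c]bcb   (D,c)→(C,_,+1)
state=C head=0 tape=___[b]cb   (C,b)→(D,c,-1)
state=D head=-1 tape=__[_]ccb   (D,_)→(C,b,+1)
state=C head=0 tape=__b[c]cb   (C,c)→(A,c,-1)
state=A head=-1 tape=__[b]ccb   (A,b)→(C,_,-1)
state=C head=-2 tape=_[_]_ccb   (C,_)→(D,c,+1)
state=D head=-1 tape=_c[_]ccb   (D,_)→(C,b,+1)
state=C head=0 tape=_cb[c]cb   (C,c)→(A,c,-1)
state=A head=-1 tape=_c[b]ccb   (A,b)→(C,_,-1)
state=C head=-2 tape=_[c]_ccb   (C,c)→(A,c,-1)
state=A head=-3 tape=[_]c_ccb
M halts after 14 transitions.

14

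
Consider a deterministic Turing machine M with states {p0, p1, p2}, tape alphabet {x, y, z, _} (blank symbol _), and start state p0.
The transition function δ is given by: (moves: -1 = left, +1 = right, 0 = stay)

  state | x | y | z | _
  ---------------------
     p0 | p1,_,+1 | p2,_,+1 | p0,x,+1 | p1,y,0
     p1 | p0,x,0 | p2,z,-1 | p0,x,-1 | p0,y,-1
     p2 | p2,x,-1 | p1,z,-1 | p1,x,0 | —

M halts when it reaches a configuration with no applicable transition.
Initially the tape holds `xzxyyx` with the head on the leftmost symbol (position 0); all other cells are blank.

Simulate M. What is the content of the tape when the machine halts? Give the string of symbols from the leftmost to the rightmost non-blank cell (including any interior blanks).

p0 | _[x]zxyyx   read x → write _, move +1, go to p1
p1 | __[z]xyyx   read z → write x, move -1, go to p0
p0 | _[_]xxyyx   read _ → write y, move 0, go to p1
p1 | _[y]xxyyx   read y → write z, move -1, go to p2
p2 | [_]zxxyyx
The non-blank tape span at halt is zxxyyx.

zxxyyx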